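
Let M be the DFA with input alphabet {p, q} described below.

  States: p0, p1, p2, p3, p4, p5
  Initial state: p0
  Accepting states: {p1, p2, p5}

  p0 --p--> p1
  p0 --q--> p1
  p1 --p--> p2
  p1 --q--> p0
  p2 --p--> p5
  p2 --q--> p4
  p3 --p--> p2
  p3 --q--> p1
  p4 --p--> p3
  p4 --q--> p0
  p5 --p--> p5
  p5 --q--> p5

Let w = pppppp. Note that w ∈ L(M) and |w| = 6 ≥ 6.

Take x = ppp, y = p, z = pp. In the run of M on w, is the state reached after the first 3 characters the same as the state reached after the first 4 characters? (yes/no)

yes

State sequence: p0 -p-> p1 -p-> p2 -p-> p5 -p-> p5

After x (step 3): p5. After xy (step 4): p5.
They match, so y = p drives M around a cycle from p5 back to itself; pumping y any number of times keeps M in p5 before reading z, and xyⁱz ∈ L(M) for every i ≥ 0.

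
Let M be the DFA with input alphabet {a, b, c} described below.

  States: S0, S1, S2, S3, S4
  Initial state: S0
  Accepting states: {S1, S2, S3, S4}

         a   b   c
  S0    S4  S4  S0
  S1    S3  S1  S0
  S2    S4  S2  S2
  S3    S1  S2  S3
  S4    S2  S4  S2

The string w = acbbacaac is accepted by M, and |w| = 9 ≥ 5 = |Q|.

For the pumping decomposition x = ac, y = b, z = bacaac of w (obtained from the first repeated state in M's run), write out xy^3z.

xy^3z = ac·b·b·b·bacaac = acbbbbacaac.
Reading y = b takes M from S2 back to S2, so after x·y·y·y the machine is still in S2, and z then leads to the accepting state S2. Hence acbbbbacaac ∈ L(M).

acbbbbacaac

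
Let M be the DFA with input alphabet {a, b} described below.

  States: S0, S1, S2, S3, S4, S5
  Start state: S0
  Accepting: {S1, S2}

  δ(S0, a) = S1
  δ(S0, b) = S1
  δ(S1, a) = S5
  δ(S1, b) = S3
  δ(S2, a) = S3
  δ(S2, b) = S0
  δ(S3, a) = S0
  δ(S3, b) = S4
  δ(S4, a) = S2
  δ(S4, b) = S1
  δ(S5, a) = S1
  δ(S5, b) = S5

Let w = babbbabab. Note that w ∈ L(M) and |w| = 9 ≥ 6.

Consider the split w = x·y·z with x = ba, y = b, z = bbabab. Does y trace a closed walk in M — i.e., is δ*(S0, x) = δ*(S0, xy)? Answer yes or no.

yes

State sequence: S0 -b-> S1 -a-> S5 -b-> S5

After x (step 2): S5. After xy (step 3): S5.
They match, so y = b drives M around a cycle from S5 back to itself; pumping y any number of times keeps M in S5 before reading z, and xyⁱz ∈ L(M) for every i ≥ 0.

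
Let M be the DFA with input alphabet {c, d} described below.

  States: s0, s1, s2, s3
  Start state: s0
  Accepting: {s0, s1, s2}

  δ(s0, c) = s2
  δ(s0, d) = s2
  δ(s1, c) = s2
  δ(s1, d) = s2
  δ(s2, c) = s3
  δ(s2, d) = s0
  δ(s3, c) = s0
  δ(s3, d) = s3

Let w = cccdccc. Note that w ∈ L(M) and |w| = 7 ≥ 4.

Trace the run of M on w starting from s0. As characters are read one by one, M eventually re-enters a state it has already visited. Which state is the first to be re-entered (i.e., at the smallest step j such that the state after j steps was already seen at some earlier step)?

s0

Run of M on w = c c c d c c c:
  step 0: s0  (start)
  step 1: s2  (read c: s0→s2)
  step 2: s3  (read c: s2→s3)
  step 3: s0  (read c: s3→s0)   ← first repeat (s0 seen earlier)
  step 4: s2  (read d: s0→s2)
  step 5: s3  (read c: s2→s3)
  step 6: s0  (read c: s3→s0)
  step 7: s2  (read c: s0→s2)

The earliest repeat is at step j = 3: M is in s0, which it already visited at step i = 0.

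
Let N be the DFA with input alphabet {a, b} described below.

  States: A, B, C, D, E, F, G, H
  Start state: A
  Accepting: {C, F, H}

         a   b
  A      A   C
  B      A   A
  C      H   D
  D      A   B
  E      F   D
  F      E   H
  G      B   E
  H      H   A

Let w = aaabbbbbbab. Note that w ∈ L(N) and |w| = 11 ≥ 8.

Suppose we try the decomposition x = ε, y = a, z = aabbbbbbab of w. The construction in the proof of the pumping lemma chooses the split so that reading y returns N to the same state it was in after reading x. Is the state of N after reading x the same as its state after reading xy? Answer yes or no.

Run of N on the first 1 characters of w = a:
  step 0: A  (start)
  step 1: A  (read a: A→A)

After x (step 0): A. After xy (step 1): A.
They match, so y = a drives N around a cycle from A back to itself; pumping y any number of times keeps N in A before reading z, and xyⁱz ∈ L(N) for every i ≥ 0.

yes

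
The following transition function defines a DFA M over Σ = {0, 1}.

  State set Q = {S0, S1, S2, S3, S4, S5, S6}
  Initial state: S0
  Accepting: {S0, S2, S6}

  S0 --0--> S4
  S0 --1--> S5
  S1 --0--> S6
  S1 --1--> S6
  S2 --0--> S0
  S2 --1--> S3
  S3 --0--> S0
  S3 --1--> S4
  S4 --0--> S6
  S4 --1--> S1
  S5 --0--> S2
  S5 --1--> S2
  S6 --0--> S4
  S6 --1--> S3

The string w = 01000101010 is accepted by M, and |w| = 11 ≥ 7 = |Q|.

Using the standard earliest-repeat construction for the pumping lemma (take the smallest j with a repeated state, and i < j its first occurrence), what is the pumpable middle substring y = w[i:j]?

State sequence: S0 -0-> S4 -1-> S1 -0-> S6 -0-> S4 -0-> S6 -1-> S3 -0-> S0 -1-> S5 -0-> S2 -1-> S3 -0-> S0
First repeat at step 4: S4 was already visited.

So i = 1, j = 4, giving x = w[0:1] = 0, y = w[1:4] = 100, z = w[4:11] = 0101010.
Check: |xy| = 4 ≤ 7 and |y| = 3 ≥ 1. Reading y takes M from S4 back to S4, so every xyⁱz is accepted.
Since M has 7 states, any run of length ≥ 7 visits 7+1 states, so by pigeonhole some state repeats within the first 7 steps — that repeat gives the pumpable loop.

100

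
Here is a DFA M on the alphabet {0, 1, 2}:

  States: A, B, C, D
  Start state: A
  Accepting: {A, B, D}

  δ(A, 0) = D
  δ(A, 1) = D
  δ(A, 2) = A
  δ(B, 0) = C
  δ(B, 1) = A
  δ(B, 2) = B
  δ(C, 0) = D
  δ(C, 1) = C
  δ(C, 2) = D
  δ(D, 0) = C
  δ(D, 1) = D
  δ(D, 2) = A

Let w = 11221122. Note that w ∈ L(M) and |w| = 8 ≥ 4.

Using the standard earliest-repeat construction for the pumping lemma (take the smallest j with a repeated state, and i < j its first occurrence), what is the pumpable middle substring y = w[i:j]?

1

Run of M on w = 1 1 2 2 1 1 2 2:
  step 0: A  (start)
  step 1: D  (read 1: A→D)
  step 2: D  (read 1: D→D)   ← first repeat (D seen earlier)
  step 3: A  (read 2: D→A)
  step 4: A  (read 2: A→A)
  step 5: D  (read 1: A→D)
  step 6: D  (read 1: D→D)
  step 7: A  (read 2: D→A)
  step 8: A  (read 2: A→A)

So i = 1, j = 2, giving x = w[0:1] = 1, y = w[1:2] = 1, z = w[2:8] = 221122.
Check: |xy| = 2 ≤ 4 and |y| = 1 ≥ 1. Reading y takes M from D back to D, so every xyⁱz is accepted.
With |Q| = 4, pigeonhole forces a state repeat no later than step 4; the substring read between the first and second visits to that state can be pumped.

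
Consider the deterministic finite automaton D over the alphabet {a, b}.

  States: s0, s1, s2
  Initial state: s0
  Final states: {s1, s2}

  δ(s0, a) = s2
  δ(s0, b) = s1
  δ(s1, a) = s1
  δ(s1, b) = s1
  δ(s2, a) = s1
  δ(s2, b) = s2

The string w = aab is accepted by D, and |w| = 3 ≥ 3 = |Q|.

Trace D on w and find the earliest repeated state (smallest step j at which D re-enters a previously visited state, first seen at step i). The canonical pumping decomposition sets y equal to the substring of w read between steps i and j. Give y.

b

State sequence: s0 -a-> s2 -a-> s1 -b-> s1
First repeat at step 3: s1 was already visited.

So i = 2, j = 3, giving x = w[0:2] = aa, y = w[2:3] = b, z = w[3:3] = ε.
Check: |xy| = 3 ≤ 3 and |y| = 1 ≥ 1. Reading y takes D from s1 back to s1, so every xyⁱz is accepted.
The DFA has 3 states, so the proof of the pumping lemma guarantees a repeated state among the first 3+1 visited; the segment between the two visits is the pumpable y.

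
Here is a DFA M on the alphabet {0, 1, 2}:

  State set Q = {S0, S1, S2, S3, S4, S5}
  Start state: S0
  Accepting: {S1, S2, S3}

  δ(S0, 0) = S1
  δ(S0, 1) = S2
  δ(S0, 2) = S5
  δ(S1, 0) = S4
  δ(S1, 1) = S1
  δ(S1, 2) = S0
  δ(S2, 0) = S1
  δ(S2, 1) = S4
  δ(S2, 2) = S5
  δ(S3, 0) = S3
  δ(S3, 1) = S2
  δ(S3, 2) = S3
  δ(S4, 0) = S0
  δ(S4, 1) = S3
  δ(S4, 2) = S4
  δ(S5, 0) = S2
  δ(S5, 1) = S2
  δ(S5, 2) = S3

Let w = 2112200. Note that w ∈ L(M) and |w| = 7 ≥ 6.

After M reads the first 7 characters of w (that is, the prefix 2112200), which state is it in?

State sequence: S0 -2-> S5 -1-> S2 -1-> S4 -2-> S4 -2-> S4 -0-> S0 -0-> S1

After reading 7 characters, M is in state S1.

S1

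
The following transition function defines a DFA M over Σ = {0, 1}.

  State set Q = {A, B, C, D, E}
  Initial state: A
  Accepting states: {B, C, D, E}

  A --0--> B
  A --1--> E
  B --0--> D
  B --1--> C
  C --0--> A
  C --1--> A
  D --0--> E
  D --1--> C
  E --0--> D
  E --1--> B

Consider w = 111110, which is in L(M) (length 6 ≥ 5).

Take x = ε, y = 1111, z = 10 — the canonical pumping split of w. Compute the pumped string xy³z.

xy^3z = ε·1111·1111·1111·10 = 11111111111110.
Reading y = 1111 takes M from A back to A, so after x·y·y·y the machine is still in A, and z then leads to the accepting state D. Hence 11111111111110 ∈ L(M).

11111111111110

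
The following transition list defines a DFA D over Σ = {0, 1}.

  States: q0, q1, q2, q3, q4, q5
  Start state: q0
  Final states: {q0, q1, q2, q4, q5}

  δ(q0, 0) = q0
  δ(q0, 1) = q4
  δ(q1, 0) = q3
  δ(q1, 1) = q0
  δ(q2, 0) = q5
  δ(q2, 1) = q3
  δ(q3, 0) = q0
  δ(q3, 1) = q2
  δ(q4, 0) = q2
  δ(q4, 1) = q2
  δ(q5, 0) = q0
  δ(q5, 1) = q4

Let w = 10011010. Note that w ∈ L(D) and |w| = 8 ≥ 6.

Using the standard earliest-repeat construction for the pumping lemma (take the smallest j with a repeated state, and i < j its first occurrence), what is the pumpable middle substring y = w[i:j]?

Run of D on w = 1 0 0 1 1 0 1 0:
  step 0: q0  (start)
  step 1: q4  (read 1: q0→q4)
  step 2: q2  (read 0: q4→q2)
  step 3: q5  (read 0: q2→q5)
  step 4: q4  (read 1: q5→q4)   ← first repeat (q4 seen earlier)
  step 5: q2  (read 1: q4→q2)
  step 6: q5  (read 0: q2→q5)
  step 7: q4  (read 1: q5→q4)
  step 8: q2  (read 0: q4→q2)

So i = 1, j = 4, giving x = w[0:1] = 1, y = w[1:4] = 001, z = w[4:8] = 1010.
Check: |xy| = 4 ≤ 6 and |y| = 3 ≥ 1. Reading y takes D from q4 back to q4, so every xyⁱz is accepted.

001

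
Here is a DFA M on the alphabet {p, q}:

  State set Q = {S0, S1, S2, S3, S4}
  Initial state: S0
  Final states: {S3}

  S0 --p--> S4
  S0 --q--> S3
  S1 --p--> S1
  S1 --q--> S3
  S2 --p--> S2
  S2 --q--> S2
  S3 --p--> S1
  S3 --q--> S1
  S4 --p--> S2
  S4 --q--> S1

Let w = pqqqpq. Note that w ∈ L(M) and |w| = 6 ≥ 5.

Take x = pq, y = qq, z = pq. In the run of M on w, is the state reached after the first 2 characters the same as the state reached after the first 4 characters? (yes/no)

Run of M on the first 4 characters of w = p q q q:
  step 0: S0  (start)
  step 1: S4  (read p: S0→S4)
  step 2: S1  (read q: S4→S1)
  step 3: S3  (read q: S1→S3)
  step 4: S1  (read q: S3→S1)

After x (step 2): S1. After xy (step 4): S1.
They match, so y = qq drives M around a cycle from S1 back to itself; pumping y any number of times keeps M in S1 before reading z, and xyⁱz ∈ L(M) for every i ≥ 0.

yes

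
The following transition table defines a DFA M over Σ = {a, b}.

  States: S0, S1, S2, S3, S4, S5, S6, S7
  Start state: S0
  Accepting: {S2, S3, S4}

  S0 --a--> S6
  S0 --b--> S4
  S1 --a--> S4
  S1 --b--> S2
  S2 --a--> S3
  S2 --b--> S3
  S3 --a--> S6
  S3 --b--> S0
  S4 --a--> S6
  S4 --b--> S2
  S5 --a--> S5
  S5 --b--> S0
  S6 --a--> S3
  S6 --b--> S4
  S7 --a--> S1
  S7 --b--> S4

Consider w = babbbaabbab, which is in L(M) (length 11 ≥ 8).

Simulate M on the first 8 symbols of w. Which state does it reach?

State sequence: S0 -b-> S4 -a-> S6 -b-> S4 -b-> S2 -b-> S3 -a-> S6 -a-> S3 -b-> S0

After reading 8 characters, M is in state S0.

S0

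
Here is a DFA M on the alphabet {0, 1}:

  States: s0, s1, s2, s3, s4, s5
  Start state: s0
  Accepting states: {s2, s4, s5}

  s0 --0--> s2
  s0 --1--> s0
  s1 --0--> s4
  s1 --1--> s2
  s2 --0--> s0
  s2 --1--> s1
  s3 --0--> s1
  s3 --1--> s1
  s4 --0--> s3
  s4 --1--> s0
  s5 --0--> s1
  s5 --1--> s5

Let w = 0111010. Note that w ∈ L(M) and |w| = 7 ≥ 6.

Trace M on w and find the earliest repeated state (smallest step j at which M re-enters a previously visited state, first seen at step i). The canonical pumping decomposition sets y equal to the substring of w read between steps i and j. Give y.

11

Run of M on w = 0 1 1 1 0 1 0:
  step 0: s0  (start)
  step 1: s2  (read 0: s0→s2)
  step 2: s1  (read 1: s2→s1)
  step 3: s2  (read 1: s1→s2)   ← first repeat (s2 seen earlier)
  step 4: s1  (read 1: s2→s1)
  step 5: s4  (read 0: s1→s4)
  step 6: s0  (read 1: s4→s0)
  step 7: s2  (read 0: s0→s2)

So i = 1, j = 3, giving x = w[0:1] = 0, y = w[1:3] = 11, z = w[3:7] = 1010.
Check: |xy| = 3 ≤ 6 and |y| = 2 ≥ 1. Reading y takes M from s2 back to s2, so every xyⁱz is accepted.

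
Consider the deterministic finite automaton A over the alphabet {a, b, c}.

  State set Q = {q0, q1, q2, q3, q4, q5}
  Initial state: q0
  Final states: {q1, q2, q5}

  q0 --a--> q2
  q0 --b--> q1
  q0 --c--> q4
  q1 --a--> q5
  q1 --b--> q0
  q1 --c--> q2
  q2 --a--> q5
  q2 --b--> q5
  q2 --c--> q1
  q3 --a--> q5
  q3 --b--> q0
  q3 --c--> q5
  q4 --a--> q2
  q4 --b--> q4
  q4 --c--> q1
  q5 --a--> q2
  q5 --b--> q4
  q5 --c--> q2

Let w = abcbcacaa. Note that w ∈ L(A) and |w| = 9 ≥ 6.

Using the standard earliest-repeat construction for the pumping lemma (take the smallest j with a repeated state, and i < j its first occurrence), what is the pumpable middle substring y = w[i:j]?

bc

State sequence: q0 -a-> q2 -b-> q5 -c-> q2 -b-> q5 -c-> q2 -a-> q5 -c-> q2 -a-> q5 -a-> q2
First repeat at step 3: q2 was already visited.

So i = 1, j = 3, giving x = w[0:1] = a, y = w[1:3] = bc, z = w[3:9] = bcacaa.
Check: |xy| = 3 ≤ 6 and |y| = 2 ≥ 1. Reading y takes A from q2 back to q2, so every xyⁱz is accepted.
Since A has 6 states, any run of length ≥ 6 visits 6+1 states, so by pigeonhole some state repeats within the first 6 steps — that repeat gives the pumpable loop.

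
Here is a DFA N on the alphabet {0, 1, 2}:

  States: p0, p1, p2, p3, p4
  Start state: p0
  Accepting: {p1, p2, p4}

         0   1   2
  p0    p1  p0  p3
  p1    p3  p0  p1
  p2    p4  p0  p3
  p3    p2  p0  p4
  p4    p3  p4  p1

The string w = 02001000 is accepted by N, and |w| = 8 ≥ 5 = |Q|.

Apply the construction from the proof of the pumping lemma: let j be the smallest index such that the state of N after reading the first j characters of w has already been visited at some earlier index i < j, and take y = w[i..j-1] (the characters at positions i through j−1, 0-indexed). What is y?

2

Run of N on w = 0 2 0 0 1 0 0 0:
  step 0: p0  (start)
  step 1: p1  (read 0: p0→p1)
  step 2: p1  (read 2: p1→p1)   ← first repeat (p1 seen earlier)
  step 3: p3  (read 0: p1→p3)
  step 4: p2  (read 0: p3→p2)
  step 5: p0  (read 1: p2→p0)
  step 6: p1  (read 0: p0→p1)
  step 7: p3  (read 0: p1→p3)
  step 8: p2  (read 0: p3→p2)

So i = 1, j = 2, giving x = w[0:1] = 0, y = w[1:2] = 2, z = w[2:8] = 001000.
Check: |xy| = 2 ≤ 5 and |y| = 1 ≥ 1. Reading y takes N from p1 back to p1, so every xyⁱz is accepted.
Pumping length from the standard proof: p = 5 (the number of states). The repeated state found above gives |xy| = j ≤ 5 and |y| = j − i ≥ 1.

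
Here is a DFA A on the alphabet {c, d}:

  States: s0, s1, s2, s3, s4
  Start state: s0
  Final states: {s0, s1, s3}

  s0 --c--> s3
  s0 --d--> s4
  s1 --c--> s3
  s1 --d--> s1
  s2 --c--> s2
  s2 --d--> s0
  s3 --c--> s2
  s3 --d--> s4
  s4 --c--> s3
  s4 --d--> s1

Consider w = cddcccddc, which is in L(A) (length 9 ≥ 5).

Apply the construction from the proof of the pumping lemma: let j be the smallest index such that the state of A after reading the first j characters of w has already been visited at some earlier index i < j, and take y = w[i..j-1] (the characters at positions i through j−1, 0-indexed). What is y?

Run of A on w = c d d c c c d d c:
  step 0: s0  (start)
  step 1: s3  (read c: s0→s3)
  step 2: s4  (read d: s3→s4)
  step 3: s1  (read d: s4→s1)
  step 4: s3  (read c: s1→s3)   ← first repeat (s3 seen earlier)
  step 5: s2  (read c: s3→s2)
  step 6: s2  (read c: s2→s2)
  step 7: s0  (read d: s2→s0)
  step 8: s4  (read d: s0→s4)
  step 9: s3  (read c: s4→s3)

So i = 1, j = 4, giving x = w[0:1] = c, y = w[1:4] = ddc, z = w[4:9] = ccddc.
Check: |xy| = 4 ≤ 5 and |y| = 3 ≥ 1. Reading y takes A from s3 back to s3, so every xyⁱz is accepted.
With |Q| = 5, pigeonhole forces a state repeat no later than step 5; the substring read between the first and second visits to that state can be pumped.

ddc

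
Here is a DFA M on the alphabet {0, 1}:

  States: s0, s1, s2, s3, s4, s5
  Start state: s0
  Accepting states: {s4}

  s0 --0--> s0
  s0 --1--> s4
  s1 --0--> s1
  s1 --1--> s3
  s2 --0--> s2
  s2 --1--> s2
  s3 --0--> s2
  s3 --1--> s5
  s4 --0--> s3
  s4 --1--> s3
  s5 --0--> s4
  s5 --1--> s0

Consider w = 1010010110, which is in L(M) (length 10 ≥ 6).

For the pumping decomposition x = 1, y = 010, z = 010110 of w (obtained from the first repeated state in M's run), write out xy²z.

xy^2z = 1·010·010·010110 = 1010010010110.
Reading y = 010 takes M from s4 back to s4, so after x·y·y the machine is still in s4, and z then leads to the accepting state s4. Hence 1010010010110 ∈ L(M).

1010010010110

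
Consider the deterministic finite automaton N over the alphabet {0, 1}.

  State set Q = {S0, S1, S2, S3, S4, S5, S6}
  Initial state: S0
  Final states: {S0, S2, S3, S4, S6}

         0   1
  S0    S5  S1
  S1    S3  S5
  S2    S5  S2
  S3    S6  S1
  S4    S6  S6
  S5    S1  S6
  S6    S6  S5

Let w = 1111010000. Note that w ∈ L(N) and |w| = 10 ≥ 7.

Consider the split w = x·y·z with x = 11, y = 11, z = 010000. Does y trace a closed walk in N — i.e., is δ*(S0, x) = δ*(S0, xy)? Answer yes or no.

Run of N on the first 4 characters of w = 1 1 1 1:
  step 0: S0  (start)
  step 1: S1  (read 1: S0→S1)
  step 2: S5  (read 1: S1→S5)
  step 3: S6  (read 1: S5→S6)
  step 4: S5  (read 1: S6→S5)

After x (step 2): S5. After xy (step 4): S5.
They match, so y = 11 drives N around a cycle from S5 back to itself; pumping y any number of times keeps N in S5 before reading z, and xyⁱz ∈ L(N) for every i ≥ 0.

yes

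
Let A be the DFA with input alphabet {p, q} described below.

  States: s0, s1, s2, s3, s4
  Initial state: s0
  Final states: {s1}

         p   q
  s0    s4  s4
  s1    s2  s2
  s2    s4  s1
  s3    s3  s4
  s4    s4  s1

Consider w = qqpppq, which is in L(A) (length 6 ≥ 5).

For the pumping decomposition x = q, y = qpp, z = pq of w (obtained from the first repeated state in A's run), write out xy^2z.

qqppqpppq

xy^2z = q·qpp·qpp·pq = qqppqpppq.
Reading y = qpp takes A from s4 back to s4, so after x·y·y the machine is still in s4, and z then leads to the accepting state s1. Hence qqppqpppq ∈ L(A).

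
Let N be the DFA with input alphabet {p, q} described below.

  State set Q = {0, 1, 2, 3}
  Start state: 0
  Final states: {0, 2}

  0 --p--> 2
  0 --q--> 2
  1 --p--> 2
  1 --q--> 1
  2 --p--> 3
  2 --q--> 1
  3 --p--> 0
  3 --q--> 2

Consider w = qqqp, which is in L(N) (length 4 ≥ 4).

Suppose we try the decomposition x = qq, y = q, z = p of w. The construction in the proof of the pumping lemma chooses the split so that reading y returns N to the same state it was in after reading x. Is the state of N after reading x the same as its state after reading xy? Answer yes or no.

yes

State sequence: 0 -q-> 2 -q-> 1 -q-> 1

After x (step 2): 1. After xy (step 3): 1.
They match, so y = q drives N around a cycle from 1 back to itself; pumping y any number of times keeps N in 1 before reading z, and xyⁱz ∈ L(N) for every i ≥ 0.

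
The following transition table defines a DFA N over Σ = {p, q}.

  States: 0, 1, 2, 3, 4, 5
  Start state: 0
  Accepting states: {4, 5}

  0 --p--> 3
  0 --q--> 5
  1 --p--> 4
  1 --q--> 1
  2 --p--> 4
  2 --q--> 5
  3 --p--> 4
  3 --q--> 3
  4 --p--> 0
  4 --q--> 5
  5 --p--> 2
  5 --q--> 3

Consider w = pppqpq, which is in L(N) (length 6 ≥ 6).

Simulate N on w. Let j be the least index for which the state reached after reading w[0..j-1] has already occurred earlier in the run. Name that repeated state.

0

State sequence: 0 -p-> 3 -p-> 4 -p-> 0 -q-> 5 -p-> 2 -q-> 5
First repeat at step 3: 0 was already visited.

The earliest repeat is at step j = 3: N is in 0, which it already visited at step i = 0.
The DFA has 6 states, so the proof of the pumping lemma guarantees a repeated state among the first 6+1 visited; the segment between the two visits is the pumpable y.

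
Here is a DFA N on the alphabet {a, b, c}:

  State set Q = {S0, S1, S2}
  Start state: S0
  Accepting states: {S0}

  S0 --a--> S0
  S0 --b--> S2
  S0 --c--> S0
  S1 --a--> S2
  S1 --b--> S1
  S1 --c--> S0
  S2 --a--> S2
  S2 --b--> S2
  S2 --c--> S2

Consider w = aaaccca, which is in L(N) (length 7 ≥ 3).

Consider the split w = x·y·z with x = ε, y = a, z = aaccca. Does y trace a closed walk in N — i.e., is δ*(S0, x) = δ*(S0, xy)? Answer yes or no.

yes

Run of N on the first 1 characters of w = a:
  step 0: S0  (start)
  step 1: S0  (read a: S0→S0)

After x (step 0): S0. After xy (step 1): S0.
They match, so y = a drives N around a cycle from S0 back to itself; pumping y any number of times keeps N in S0 before reading z, and xyⁱz ∈ L(N) for every i ≥ 0.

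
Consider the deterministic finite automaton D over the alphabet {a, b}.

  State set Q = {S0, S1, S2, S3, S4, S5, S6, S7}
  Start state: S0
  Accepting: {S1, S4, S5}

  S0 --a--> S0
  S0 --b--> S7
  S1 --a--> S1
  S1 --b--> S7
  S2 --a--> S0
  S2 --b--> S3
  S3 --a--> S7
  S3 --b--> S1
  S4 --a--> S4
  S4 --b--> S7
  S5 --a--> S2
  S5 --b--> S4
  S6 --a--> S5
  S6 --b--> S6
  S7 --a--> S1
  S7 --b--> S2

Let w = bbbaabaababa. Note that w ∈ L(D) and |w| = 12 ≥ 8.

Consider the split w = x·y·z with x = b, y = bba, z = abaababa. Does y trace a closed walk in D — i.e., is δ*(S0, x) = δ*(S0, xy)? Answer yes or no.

State sequence: S0 -b-> S7 -b-> S2 -b-> S3 -a-> S7

After x (step 1): S7. After xy (step 4): S7.
They match, so y = bba drives D around a cycle from S7 back to itself; pumping y any number of times keeps D in S7 before reading z, and xyⁱz ∈ L(D) for every i ≥ 0.

yes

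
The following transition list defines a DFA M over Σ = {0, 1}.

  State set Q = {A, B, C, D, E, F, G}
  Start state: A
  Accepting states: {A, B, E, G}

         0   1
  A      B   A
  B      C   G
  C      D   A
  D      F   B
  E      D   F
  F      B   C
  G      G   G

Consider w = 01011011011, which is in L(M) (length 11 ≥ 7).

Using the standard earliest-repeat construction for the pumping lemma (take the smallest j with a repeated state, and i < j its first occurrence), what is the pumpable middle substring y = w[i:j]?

State sequence: A -0-> B -1-> G -0-> G -1-> G -1-> G -0-> G -1-> G -1-> G -0-> G -1-> G -1-> G
First repeat at step 3: G was already visited.

So i = 2, j = 3, giving x = w[0:2] = 01, y = w[2:3] = 0, z = w[3:11] = 11011011.
Check: |xy| = 3 ≤ 7 and |y| = 1 ≥ 1. Reading y takes M from G back to G, so every xyⁱz is accepted.

0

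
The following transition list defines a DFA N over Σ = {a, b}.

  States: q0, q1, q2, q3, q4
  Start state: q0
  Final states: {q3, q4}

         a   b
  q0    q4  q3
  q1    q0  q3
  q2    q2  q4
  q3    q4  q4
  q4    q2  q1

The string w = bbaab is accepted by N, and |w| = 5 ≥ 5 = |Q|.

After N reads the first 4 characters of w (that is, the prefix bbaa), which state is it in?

q2

Run of N on the first 4 characters of w = b b a a:
  step 0: q0  (start)
  step 1: q3  (read b: q0→q3)
  step 2: q4  (read b: q3→q4)
  step 3: q2  (read a: q4→q2)
  step 4: q2  (read a: q2→q2)

After reading 4 characters, N is in state q2.
(This kind of state-tracing is the core of the pumping-lemma construction: with 5 states, pigeonhole forces a repeat within the first 5 steps.)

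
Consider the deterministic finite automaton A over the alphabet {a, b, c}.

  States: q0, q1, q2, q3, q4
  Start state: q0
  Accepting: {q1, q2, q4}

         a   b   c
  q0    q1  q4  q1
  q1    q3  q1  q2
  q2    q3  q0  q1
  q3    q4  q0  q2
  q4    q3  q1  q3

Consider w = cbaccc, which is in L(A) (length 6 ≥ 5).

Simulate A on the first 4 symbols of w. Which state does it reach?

Run of A on the first 4 characters of w = c b a c:
  step 0: q0  (start)
  step 1: q1  (read c: q0→q1)
  step 2: q1  (read b: q1→q1)
  step 3: q3  (read a: q1→q3)
  step 4: q2  (read c: q3→q2)

After reading 4 characters, A is in state q2.

q2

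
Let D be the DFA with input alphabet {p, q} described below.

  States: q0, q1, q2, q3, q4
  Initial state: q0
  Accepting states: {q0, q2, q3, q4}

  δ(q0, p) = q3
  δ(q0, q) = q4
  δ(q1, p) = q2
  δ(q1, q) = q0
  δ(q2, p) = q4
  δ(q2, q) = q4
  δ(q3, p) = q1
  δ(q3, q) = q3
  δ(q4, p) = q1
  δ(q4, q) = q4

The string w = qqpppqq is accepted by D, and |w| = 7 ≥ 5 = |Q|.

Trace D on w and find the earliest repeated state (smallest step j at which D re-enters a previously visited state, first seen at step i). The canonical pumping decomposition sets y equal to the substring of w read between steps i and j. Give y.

Run of D on w = q q p p p q q:
  step 0: q0  (start)
  step 1: q4  (read q: q0→q4)
  step 2: q4  (read q: q4→q4)   ← first repeat (q4 seen earlier)
  step 3: q1  (read p: q4→q1)
  step 4: q2  (read p: q1→q2)
  step 5: q4  (read p: q2→q4)
  step 6: q4  (read q: q4→q4)
  step 7: q4  (read q: q4→q4)

So i = 1, j = 2, giving x = w[0:1] = q, y = w[1:2] = q, z = w[2:7] = pppqq.
Check: |xy| = 2 ≤ 5 and |y| = 1 ≥ 1. Reading y takes D from q4 back to q4, so every xyⁱz is accepted.

q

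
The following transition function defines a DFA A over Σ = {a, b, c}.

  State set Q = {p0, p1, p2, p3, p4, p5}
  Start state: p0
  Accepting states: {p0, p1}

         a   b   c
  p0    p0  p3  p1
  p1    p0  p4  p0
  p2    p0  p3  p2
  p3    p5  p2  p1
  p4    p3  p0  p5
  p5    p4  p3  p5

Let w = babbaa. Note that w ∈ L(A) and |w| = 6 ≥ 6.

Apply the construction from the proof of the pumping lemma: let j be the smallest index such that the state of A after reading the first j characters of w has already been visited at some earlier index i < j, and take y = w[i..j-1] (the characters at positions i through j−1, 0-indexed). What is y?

State sequence: p0 -b-> p3 -a-> p5 -b-> p3 -b-> p2 -a-> p0 -a-> p0
First repeat at step 3: p3 was already visited.

So i = 1, j = 3, giving x = w[0:1] = b, y = w[1:3] = ab, z = w[3:6] = baa.
Check: |xy| = 3 ≤ 6 and |y| = 2 ≥ 1. Reading y takes A from p3 back to p3, so every xyⁱz is accepted.
The DFA has 6 states, so the proof of the pumping lemma guarantees a repeated state among the first 6+1 visited; the segment between the two visits is the pumpable y.

ab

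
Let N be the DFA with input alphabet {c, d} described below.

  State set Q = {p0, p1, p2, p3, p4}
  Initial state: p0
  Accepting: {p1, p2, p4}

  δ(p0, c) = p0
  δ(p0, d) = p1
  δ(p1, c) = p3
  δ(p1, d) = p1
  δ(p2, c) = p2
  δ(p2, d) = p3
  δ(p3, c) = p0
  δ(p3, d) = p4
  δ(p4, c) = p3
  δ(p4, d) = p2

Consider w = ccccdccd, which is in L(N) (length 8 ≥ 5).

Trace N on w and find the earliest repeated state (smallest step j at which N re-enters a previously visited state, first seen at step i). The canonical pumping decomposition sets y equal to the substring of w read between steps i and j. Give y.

Run of N on w = c c c c d c c d:
  step 0: p0  (start)
  step 1: p0  (read c: p0→p0)   ← first repeat (p0 seen earlier)
  step 2: p0  (read c: p0→p0)
  step 3: p0  (read c: p0→p0)
  step 4: p0  (read c: p0→p0)
  step 5: p1  (read d: p0→p1)
  step 6: p3  (read c: p1→p3)
  step 7: p0  (read c: p3→p0)
  step 8: p1  (read d: p0→p1)

So i = 0, j = 1, giving x = w[0:0] = ε, y = w[0:1] = c, z = w[1:8] = cccdccd.
Check: |xy| = 1 ≤ 5 and |y| = 1 ≥ 1. Reading y takes N from p0 back to p0, so every xyⁱz is accepted.

c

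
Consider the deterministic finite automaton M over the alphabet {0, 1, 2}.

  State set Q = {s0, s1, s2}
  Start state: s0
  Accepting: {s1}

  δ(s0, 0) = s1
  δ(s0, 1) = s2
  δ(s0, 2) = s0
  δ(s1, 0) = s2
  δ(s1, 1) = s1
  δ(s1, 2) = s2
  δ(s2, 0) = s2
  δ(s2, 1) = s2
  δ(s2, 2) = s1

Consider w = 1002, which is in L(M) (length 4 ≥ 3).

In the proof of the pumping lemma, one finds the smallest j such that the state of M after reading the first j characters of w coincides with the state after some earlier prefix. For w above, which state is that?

s2

State sequence: s0 -1-> s2 -0-> s2 -0-> s2 -2-> s1
First repeat at step 2: s2 was already visited.

The earliest repeat is at step j = 2: M is in s2, which it already visited at step i = 1.
The DFA has 3 states, so the proof of the pumping lemma guarantees a repeated state among the first 3+1 visited; the segment between the two visits is the pumpable y.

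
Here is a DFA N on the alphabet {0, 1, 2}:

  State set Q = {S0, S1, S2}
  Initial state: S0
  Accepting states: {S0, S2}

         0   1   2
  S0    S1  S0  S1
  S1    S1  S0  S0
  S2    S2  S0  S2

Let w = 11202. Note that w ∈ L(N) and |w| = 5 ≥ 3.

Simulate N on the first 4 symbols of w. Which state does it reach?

S1

Run of N on the first 4 characters of w = 1 1 2 0:
  step 0: S0  (start)
  step 1: S0  (read 1: S0→S0)
  step 2: S0  (read 1: S0→S0)
  step 3: S1  (read 2: S0→S1)
  step 4: S1  (read 0: S1→S1)

After reading 4 characters, N is in state S1.
(This kind of state-tracing is the core of the pumping-lemma construction: with 3 states, pigeonhole forces a repeat within the first 3 steps.)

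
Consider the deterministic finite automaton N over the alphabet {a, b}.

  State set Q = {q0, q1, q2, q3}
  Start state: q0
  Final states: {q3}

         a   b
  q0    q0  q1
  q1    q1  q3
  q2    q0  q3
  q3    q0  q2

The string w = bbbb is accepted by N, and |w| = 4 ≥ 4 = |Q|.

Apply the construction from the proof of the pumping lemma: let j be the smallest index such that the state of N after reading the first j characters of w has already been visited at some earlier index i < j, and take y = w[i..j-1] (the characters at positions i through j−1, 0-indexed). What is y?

Run of N on w = b b b b:
  step 0: q0  (start)
  step 1: q1  (read b: q0→q1)
  step 2: q3  (read b: q1→q3)
  step 3: q2  (read b: q3→q2)
  step 4: q3  (read b: q2→q3)   ← first repeat (q3 seen earlier)

So i = 2, j = 4, giving x = w[0:2] = bb, y = w[2:4] = bb, z = w[4:4] = ε.
Check: |xy| = 4 ≤ 4 and |y| = 2 ≥ 1. Reading y takes N from q3 back to q3, so every xyⁱz is accepted.
With |Q| = 4, pigeonhole forces a state repeat no later than step 4; the substring read between the first and second visits to that state can be pumped.

bb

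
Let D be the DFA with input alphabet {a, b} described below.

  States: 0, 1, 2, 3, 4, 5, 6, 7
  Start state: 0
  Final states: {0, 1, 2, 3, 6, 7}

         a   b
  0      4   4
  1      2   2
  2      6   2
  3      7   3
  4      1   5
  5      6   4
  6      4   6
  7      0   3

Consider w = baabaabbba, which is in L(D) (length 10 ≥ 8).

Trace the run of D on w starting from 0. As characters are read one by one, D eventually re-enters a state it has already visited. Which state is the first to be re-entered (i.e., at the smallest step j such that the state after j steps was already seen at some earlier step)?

2

Run of D on w = b a a b a a b b b a:
  step 0: 0  (start)
  step 1: 4  (read b: 0→4)
  step 2: 1  (read a: 4→1)
  step 3: 2  (read a: 1→2)
  step 4: 2  (read b: 2→2)   ← first repeat (2 seen earlier)
  step 5: 6  (read a: 2→6)
  step 6: 4  (read a: 6→4)
  step 7: 5  (read b: 4→5)
  step 8: 4  (read b: 5→4)
  step 9: 5  (read b: 4→5)
  step 10: 6  (read a: 5→6)

The earliest repeat is at step j = 4: D is in 2, which it already visited at step i = 3.
With |Q| = 8, pigeonhole forces a state repeat no later than step 8; the substring read between the first and second visits to that state can be pumped.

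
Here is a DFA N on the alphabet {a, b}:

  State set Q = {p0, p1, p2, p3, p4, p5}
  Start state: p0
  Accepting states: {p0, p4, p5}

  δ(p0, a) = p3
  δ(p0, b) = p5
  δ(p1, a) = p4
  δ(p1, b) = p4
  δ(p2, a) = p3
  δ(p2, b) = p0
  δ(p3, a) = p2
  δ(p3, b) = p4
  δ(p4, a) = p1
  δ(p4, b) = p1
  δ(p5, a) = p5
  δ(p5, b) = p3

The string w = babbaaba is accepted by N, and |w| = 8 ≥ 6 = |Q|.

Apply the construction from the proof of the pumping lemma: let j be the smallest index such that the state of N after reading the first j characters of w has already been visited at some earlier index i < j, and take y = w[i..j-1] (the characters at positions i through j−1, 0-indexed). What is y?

a

State sequence: p0 -b-> p5 -a-> p5 -b-> p3 -b-> p4 -a-> p1 -a-> p4 -b-> p1 -a-> p4
First repeat at step 2: p5 was already visited.

So i = 1, j = 2, giving x = w[0:1] = b, y = w[1:2] = a, z = w[2:8] = bbaaba.
Check: |xy| = 2 ≤ 6 and |y| = 1 ≥ 1. Reading y takes N from p5 back to p5, so every xyⁱz is accepted.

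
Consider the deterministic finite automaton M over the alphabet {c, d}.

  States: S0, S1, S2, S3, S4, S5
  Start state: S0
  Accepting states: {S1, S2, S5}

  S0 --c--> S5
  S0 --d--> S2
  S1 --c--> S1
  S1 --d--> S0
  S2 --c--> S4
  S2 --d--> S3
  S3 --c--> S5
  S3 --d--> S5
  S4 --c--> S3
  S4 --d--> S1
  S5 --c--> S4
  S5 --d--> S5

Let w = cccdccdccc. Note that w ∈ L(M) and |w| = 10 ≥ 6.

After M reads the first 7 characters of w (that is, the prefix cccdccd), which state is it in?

State sequence: S0 -c-> S5 -c-> S4 -c-> S3 -d-> S5 -c-> S4 -c-> S3 -d-> S5

After reading 7 characters, M is in state S5.
(This kind of state-tracing is the core of the pumping-lemma construction: with 6 states, pigeonhole forces a repeat within the first 6 steps.)

S5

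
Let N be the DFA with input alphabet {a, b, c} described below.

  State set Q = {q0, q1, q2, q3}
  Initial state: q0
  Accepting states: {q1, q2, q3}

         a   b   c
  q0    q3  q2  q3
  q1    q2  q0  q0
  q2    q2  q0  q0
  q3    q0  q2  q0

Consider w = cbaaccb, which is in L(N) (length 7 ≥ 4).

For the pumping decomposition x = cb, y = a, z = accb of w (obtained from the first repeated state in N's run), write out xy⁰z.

xy⁰z = xz = cb·accb = cbaccb.
Reading y = a takes N from q2 back to q2, so after x the machine is still in q2, and z then leads to the accepting state q2. Hence cbaccb ∈ L(N).

cbaccb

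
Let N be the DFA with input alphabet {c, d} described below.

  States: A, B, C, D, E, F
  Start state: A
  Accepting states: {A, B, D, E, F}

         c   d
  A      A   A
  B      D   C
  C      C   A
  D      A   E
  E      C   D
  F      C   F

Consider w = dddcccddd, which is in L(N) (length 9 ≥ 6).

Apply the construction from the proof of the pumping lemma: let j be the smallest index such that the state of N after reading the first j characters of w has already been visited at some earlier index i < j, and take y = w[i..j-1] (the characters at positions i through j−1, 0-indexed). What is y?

d

Run of N on w = d d d c c c d d d:
  step 0: A  (start)
  step 1: A  (read d: A→A)   ← first repeat (A seen earlier)
  step 2: A  (read d: A→A)
  step 3: A  (read d: A→A)
  step 4: A  (read c: A→A)
  step 5: A  (read c: A→A)
  step 6: A  (read c: A→A)
  step 7: A  (read d: A→A)
  step 8: A  (read d: A→A)
  step 9: A  (read d: A→A)

So i = 0, j = 1, giving x = w[0:0] = ε, y = w[0:1] = d, z = w[1:9] = ddcccddd.
Check: |xy| = 1 ≤ 6 and |y| = 1 ≥ 1. Reading y takes N from A back to A, so every xyⁱz is accepted.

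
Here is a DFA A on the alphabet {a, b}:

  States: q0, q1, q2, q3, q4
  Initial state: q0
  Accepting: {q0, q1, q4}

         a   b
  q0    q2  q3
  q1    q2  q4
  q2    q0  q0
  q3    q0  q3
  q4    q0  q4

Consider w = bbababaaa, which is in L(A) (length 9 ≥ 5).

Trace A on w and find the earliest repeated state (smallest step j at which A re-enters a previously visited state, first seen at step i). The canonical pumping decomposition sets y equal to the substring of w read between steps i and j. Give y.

Run of A on w = b b a b a b a a a:
  step 0: q0  (start)
  step 1: q3  (read b: q0→q3)
  step 2: q3  (read b: q3→q3)   ← first repeat (q3 seen earlier)
  step 3: q0  (read a: q3→q0)
  step 4: q3  (read b: q0→q3)
  step 5: q0  (read a: q3→q0)
  step 6: q3  (read b: q0→q3)
  step 7: q0  (read a: q3→q0)
  step 8: q2  (read a: q0→q2)
  step 9: q0  (read a: q2→q0)

So i = 1, j = 2, giving x = w[0:1] = b, y = w[1:2] = b, z = w[2:9] = ababaaa.
Check: |xy| = 2 ≤ 5 and |y| = 1 ≥ 1. Reading y takes A from q3 back to q3, so every xyⁱz is accepted.
Since A has 5 states, any run of length ≥ 5 visits 5+1 states, so by pigeonhole some state repeats within the first 5 steps — that repeat gives the pumpable loop.

b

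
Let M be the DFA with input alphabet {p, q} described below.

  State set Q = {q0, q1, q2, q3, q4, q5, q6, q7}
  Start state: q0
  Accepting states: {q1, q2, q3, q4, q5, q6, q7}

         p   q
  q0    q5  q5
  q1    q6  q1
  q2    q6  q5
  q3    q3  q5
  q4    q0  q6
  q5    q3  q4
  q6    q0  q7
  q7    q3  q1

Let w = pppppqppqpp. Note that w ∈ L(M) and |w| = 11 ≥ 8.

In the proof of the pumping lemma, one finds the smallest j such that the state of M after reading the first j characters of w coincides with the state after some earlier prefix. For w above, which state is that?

q3

Run of M on w = p p p p p q p p q p p:
  step 0: q0  (start)
  step 1: q5  (read p: q0→q5)
  step 2: q3  (read p: q5→q3)
  step 3: q3  (read p: q3→q3)   ← first repeat (q3 seen earlier)
  step 4: q3  (read p: q3→q3)
  step 5: q3  (read p: q3→q3)
  step 6: q5  (read q: q3→q5)
  step 7: q3  (read p: q5→q3)
  step 8: q3  (read p: q3→q3)
  step 9: q5  (read q: q3→q5)
  step 10: q3  (read p: q5→q3)
  step 11: q3  (read p: q3→q3)

The earliest repeat is at step j = 3: M is in q3, which it already visited at step i = 2.
With |Q| = 8, pigeonhole forces a state repeat no later than step 8; the substring read between the first and second visits to that state can be pumped.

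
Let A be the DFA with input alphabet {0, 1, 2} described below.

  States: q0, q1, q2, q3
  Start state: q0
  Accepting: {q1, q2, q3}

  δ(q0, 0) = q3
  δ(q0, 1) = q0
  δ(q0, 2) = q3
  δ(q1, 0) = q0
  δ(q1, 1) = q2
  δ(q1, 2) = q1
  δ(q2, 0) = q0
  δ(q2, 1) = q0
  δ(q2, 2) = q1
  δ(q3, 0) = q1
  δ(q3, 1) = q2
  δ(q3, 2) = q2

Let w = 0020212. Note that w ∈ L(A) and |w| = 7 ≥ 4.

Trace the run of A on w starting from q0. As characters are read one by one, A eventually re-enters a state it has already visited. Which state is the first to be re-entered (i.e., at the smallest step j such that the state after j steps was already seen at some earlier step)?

State sequence: q0 -0-> q3 -0-> q1 -2-> q1 -0-> q0 -2-> q3 -1-> q2 -2-> q1
First repeat at step 3: q1 was already visited.

The earliest repeat is at step j = 3: A is in q1, which it already visited at step i = 2.
Pumping length from the standard proof: p = 4 (the number of states). The repeated state found above gives |xy| = j ≤ 4 and |y| = j − i ≥ 1.

q1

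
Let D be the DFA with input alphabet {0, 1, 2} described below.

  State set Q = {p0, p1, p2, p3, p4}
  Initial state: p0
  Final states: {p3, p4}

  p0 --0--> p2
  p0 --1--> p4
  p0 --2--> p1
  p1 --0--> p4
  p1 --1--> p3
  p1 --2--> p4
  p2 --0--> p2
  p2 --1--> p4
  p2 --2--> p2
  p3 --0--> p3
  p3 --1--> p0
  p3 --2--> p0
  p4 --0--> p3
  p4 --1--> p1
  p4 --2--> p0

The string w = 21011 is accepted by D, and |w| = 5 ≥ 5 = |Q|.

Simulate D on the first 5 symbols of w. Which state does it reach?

State sequence: p0 -2-> p1 -1-> p3 -0-> p3 -1-> p0 -1-> p4

After reading 5 characters, D is in state p4.

p4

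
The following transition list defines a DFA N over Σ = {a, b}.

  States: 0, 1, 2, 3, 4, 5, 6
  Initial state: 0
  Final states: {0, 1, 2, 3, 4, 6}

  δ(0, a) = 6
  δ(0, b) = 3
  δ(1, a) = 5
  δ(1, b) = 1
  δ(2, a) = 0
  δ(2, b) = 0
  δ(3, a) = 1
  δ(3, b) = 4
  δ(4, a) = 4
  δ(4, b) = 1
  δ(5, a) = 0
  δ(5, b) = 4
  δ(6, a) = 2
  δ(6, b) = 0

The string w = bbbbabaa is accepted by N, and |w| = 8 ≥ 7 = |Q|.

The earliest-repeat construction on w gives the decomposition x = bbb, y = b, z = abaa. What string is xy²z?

xy^2z = bbb·b·b·abaa = bbbbbabaa.
Reading y = b takes N from 1 back to 1, so after x·y·y the machine is still in 1, and z then leads to the accepting state 4. Hence bbbbbabaa ∈ L(N).

bbbbbabaa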